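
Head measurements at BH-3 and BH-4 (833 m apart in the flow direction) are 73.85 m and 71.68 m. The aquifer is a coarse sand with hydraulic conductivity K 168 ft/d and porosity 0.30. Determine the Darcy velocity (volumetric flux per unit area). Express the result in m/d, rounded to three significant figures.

0.133 m/d

Hydraulic gradient i = (73.85 − 71.68) / 833 = 2.17 / 833 = 0.002605
K = 168 ft/d × 0.3048 = 51.21 m/d
q = Ki = 51.21 × 0.002605 = 0.1334 m/d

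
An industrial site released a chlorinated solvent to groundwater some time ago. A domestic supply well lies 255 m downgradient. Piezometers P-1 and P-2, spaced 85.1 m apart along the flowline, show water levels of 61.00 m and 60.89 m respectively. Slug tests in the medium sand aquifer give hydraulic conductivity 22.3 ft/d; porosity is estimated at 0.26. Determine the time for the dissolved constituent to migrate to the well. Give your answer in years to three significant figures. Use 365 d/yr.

20.7 years

Hydraulic gradient i = (61.00 − 60.89) / 85.1 = 0.11 / 85.1 = 0.001293
K = 22.3 ft/d × 0.3048 = 6.797 m/d
q = Ki = 6.797 × 0.001293 = 0.008786 m/d
v_s = q/n_e = 0.008786/0.26 = 0.03379 m/d
t = L / v = 255 / 0.03379 = 7546 d
   = 7546 / 365 = 20.7 yr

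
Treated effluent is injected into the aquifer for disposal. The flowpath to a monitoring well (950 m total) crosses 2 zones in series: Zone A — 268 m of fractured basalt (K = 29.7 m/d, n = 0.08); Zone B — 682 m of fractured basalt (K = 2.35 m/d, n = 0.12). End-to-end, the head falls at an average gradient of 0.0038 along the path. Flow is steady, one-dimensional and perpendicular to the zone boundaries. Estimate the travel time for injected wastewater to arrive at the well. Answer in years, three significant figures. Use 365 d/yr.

For zones in series the flux q is common to all zones; the equivalent conductivity is the harmonic (thickness-weighted) mean, K_eq = L_total / Σ(L_j/K_j).
Σ(L/K) = 268/29.7 + 682/2.35 = 9.024 + 290.2 = 299.2 d
K_eq = L_total / Σ(L/K) = 950 / 299.2 = 3.175 m/d
q = K_eq · i = 3.175 × 0.0038 = 0.01206 m/d (same in every zone)
Zone A: v = q/n = 0.01206/0.08 = 0.1508 m/d → t_A = 268/0.1508 = 1777 d
Zone B: v = q/n = 0.01206/0.12 = 0.1005 m/d → t_B = 682/0.1005 = 6784 d
Total t = 1777 + 6784 = 8561 d
   = 8561 / 365 = 23.5 yr

23.5 years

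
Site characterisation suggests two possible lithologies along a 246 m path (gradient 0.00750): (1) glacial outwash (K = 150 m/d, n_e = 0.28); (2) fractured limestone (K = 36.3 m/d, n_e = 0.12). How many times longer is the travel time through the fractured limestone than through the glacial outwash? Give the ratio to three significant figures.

1.77

Unit 1 (glacial outwash): v = 150×0.0075/0.28 = 4.018 m/d, t = 246/4.018 = 61.23 d
Unit 2 (fractured limestone): v = 36.3×0.0075/0.12 = 2.269 m/d, t = 246/2.269 = 108.4 d
t(fractured limestone) / t(glacial outwash) = 108.4/61.23 = 1.77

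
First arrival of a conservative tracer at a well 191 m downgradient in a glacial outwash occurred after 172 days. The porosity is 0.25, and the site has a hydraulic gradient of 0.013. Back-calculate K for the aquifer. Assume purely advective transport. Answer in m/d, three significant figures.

v = L / t = 191 / 172 = 1.110 m/d
K = v · n / i = 1.110 × 0.25 / 0.013 = 21.4 m/d

21.4 m/d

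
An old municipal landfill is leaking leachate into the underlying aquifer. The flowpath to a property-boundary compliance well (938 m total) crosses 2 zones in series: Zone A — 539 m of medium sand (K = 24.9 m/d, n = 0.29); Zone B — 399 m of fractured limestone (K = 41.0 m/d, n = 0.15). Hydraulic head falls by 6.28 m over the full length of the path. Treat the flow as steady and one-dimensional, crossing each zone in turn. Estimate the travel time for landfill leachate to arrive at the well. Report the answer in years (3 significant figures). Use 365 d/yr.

Steady 1-D flow in series ⇒ the Darcy flux q is identical in every zone and the zone head losses add (resistances L/K in series).
Σ(L/K) = 539/24.9 + 399/41.0 = 21.65 + 9.732 = 31.38 d
q = ΔH / Σ(L/K) = 6.28 / 31.38 = 0.2001 m/d (same in every zone)
Zone A: v = q/n = 0.2001/0.29 = 0.6901 m/d → t_A = 539/0.6901 = 781.0 d
Zone B: v = q/n = 0.2001/0.15 = 1.334 m/d → t_B = 399/1.334 = 299.0 d
Total t = 781.0 + 299.0 = 1080 d
   = 1080 / 365 = 2.96 yr

2.96 years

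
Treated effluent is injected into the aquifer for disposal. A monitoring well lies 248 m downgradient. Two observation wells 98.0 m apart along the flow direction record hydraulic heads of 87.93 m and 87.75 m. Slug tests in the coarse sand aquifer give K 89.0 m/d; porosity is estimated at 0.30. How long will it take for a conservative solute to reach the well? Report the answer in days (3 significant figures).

Hydraulic gradient i = (87.93 − 87.75) / 98.0 = 0.18 / 98.0 = 0.001837
q = Ki = 89.0 × 0.001837 = 0.1635 m/d
Average linear velocity = 0.1635 / 0.30 = 0.5449 m/d
t = L / v = 248 / 0.5449 = 455.1 d

455 days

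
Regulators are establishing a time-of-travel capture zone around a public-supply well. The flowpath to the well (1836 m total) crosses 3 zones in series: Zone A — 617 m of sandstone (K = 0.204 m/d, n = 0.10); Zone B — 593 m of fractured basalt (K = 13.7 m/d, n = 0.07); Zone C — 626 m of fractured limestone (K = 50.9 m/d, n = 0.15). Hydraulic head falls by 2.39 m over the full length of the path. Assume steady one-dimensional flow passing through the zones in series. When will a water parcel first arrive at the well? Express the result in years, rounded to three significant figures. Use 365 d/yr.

Continuity: the same q passes through each zone, so ΔH = q·Σ(L_j/K_j) — the zones act as resistances in series.
Σ(L/K) = 617/0.204 + 593/13.7 + 626/50.9 = 3025 + 43.28 + 12.30 = 3080 d
q = ΔH / Σ(L/K) = 2.39 / 3080 = 7.760e-4 m/d (same in every zone)
Zone A: v = q/n = 7.760e-4/0.10 = 0.007760 m/d → t_A = 617/0.007760 = 79520 d
Zone B: v = q/n = 7.760e-4/0.07 = 0.01109 m/d → t_B = 593/0.01109 = 53500 d
Zone C: v = q/n = 7.760e-4/0.15 = 0.005173 m/d → t_C = 626/0.005173 = 121000 d
Total t = 79520 + 53500 + 121000 = 254000 d
   = 254000 / 365 = 696 yr

696 years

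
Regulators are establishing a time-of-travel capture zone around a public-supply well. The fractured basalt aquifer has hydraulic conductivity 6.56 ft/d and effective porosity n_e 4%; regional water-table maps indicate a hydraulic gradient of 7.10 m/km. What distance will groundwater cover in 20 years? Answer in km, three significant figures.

K = 6.56 ft/d × 0.3048 = 1.999 m/d
Darcy flux q = K·i = 1.999 × 0.0071 = 0.01420 m/d
Seepage velocity v = q / n = 0.01420 / 0.04 = 0.3549 m/d
T = 20 yr × 365 = 7300 d
L = v × T = 0.3549 × 7300 = 2591 m
   = 2.59 km

2.59 km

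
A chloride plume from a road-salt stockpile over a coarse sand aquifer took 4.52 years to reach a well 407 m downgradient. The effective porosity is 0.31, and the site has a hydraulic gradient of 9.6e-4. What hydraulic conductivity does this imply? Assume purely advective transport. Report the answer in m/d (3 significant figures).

79.7 m/d

t = 4.52 years = 1650 d
v = L / t = 407 / 1650 = 0.2467 m/d
K = v · n / i = 0.2467 × 0.31 / 9.6e-4 = 79.7 m/d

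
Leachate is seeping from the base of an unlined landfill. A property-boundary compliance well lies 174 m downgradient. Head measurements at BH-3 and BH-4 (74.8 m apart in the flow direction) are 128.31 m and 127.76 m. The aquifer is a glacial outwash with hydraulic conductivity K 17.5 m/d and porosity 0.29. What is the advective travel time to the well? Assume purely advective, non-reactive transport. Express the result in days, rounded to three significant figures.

392 days

Hydraulic gradient i = (128.31 − 127.76) / 74.8 = 0.55 / 74.8 = 0.007353
q = Ki = 17.5 × 0.007353 = 0.1287 m/d
Average linear velocity = 0.1287 / 0.29 = 0.4437 m/d
t = L / v = 174 / 0.4437 = 392.1 d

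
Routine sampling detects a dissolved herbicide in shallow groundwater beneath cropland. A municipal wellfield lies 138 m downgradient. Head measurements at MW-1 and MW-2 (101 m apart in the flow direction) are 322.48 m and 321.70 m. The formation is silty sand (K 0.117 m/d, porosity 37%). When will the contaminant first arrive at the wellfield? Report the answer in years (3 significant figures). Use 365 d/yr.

Hydraulic gradient i = (322.48 − 321.70) / 101 = 0.78 / 101 = 0.007723
Specific discharge q = 0.117 × 0.007723 = 9.036e-4 m/d
v = Ki/n = 0.117·0.007723/0.37 = 0.002442 m/d
t = L / v = 138 / 0.002442 = 56510 d
   = 56510 / 365 = 155 yr

155 years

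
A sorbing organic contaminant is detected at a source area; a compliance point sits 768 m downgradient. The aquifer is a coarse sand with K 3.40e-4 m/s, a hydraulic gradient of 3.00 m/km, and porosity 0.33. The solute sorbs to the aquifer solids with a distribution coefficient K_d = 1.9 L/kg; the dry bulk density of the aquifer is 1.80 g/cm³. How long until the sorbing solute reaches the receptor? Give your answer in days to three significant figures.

K = 3.40e-4 m/s × 86400 s/d = 29.38 m/d
q = Ki = 29.38 × 0.0030 = 0.08813 m/d
v_s = q/n_e = 0.08813/0.33 = 0.2671 m/d
Retardation R = 1 + ρ_b·K_d/n = 1 + 1.80×1.9/0.33 = 11.36
Contaminant velocity v_c = v/R = 0.2671/11.36 = 0.02350 m/d
t = L/v_c = 768/0.02350 = 32680 d

32700 days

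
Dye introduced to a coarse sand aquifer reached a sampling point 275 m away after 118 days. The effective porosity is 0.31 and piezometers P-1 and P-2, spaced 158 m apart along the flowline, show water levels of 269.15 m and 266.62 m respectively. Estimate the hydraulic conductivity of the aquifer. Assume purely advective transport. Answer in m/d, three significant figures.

45.1 m/d

Hydraulic gradient i = (269.15 − 266.62) / 158 = 2.53 / 158 = 0.01601
v = L / t = 275 / 118 = 2.331 m/d
K = v · n / i = 2.331 × 0.31 / 0.01601 = 45.1 m/d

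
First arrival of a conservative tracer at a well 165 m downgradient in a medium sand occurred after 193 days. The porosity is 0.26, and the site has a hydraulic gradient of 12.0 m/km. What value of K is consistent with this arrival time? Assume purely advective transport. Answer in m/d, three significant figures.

18.5 m/d

v = L / t = 165 / 193 = 0.8549 m/d
K = v · n / i = 0.8549 × 0.26 / 0.012 = 18.5 m/d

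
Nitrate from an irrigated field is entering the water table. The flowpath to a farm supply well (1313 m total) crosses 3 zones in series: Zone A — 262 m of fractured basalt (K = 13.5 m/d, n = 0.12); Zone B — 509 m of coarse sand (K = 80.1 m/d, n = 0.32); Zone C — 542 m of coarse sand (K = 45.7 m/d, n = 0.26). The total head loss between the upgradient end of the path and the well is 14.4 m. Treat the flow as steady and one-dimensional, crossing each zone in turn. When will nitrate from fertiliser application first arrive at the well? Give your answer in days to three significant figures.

876 days

Continuity: the same q passes through each zone, so ΔH = q·Σ(L_j/K_j) — the zones act as resistances in series.
Σ(L/K) = 262/13.5 + 509/80.1 + 542/45.7 = 19.41 + 6.355 + 11.86 = 37.62 d
q = ΔH / Σ(L/K) = 14.4 / 37.62 = 0.3828 m/d (same in every zone)
Zone A: v = q/n = 0.3828/0.12 = 3.190 m/d → t_A = 262/3.190 = 82.14 d
Zone B: v = q/n = 0.3828/0.32 = 1.196 m/d → t_B = 509/1.196 = 425.5 d
Zone C: v = q/n = 0.3828/0.26 = 1.472 m/d → t_C = 542/1.472 = 368.2 d
Total t = 82.14 + 425.5 + 368.2 = 875.9 d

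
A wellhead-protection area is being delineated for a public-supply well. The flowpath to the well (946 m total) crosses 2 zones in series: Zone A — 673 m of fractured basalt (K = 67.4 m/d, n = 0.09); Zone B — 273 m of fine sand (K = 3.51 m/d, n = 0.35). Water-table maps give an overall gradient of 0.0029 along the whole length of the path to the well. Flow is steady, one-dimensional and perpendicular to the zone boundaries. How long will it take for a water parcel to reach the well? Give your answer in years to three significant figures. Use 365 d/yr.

13.7 years

Steady 1-D flow in series ⇒ the Darcy flux q is identical in every zone and the zone head losses add (resistances L/K in series).
Σ(L/K) = 673/67.4 + 273/3.51 = 9.985 + 77.78 = 87.76 d
K_eq = L_total / Σ(L/K) = 946 / 87.76 = 10.78 m/d
q = K_eq · i = 10.78 × 0.0029 = 0.03126 m/d (same in every zone)
Zone A: v = q/n = 0.03126/0.09 = 0.3473 m/d → t_A = 673/0.3473 = 1938 d
Zone B: v = q/n = 0.03126/0.35 = 0.08931 m/d → t_B = 273/0.08931 = 3057 d
Total t = 1938 + 3057 = 4994 d
   = 4994 / 365 = 13.7 yr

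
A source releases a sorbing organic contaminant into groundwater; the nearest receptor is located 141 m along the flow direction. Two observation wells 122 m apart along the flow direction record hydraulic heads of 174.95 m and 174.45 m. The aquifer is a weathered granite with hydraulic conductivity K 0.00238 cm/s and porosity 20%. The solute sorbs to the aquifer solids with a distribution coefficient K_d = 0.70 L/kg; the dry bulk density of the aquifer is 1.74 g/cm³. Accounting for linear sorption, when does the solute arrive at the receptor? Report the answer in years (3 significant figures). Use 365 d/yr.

Hydraulic gradient i = (174.95 − 174.45) / 122 = 0.50 / 122 = 0.004098
K = 0.00238 cm/s × 864 = 2.056 m/d
Specific discharge q = 2.056 × 0.004098 = 0.008428 m/d
Average linear velocity = 0.008428 / 0.20 = 0.04214 m/d
Retardation R = 1 + ρ_b·K_d/n = 1 + 1.74×0.70/0.20 = 7.090
Contaminant velocity v_c = v/R = 0.04214/7.090 = 0.005943 m/d
t = L/v_c = 141/0.005943 = 23720 d
   = 23720/365 = 65.0 yr

65.0 years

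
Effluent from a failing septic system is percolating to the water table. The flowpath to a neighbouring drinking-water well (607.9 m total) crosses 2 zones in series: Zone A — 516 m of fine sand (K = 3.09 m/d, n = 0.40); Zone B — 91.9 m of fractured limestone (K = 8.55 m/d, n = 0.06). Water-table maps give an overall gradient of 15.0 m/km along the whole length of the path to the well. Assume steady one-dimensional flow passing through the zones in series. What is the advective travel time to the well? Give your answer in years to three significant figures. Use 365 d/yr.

11.3 years

For zones in series the flux q is common to all zones; the equivalent conductivity is the harmonic (thickness-weighted) mean, K_eq = L_total / Σ(L_j/K_j).
Σ(L/K) = 516/3.09 + 91.9/8.55 = 167.0 + 10.75 = 177.7 d
K_eq = L_total / Σ(L/K) = 607.9 / 177.7 = 3.420 m/d
q = K_eq · i = 3.420 × 0.015 = 0.05130 m/d (same in every zone)
Zone A: v = q/n = 0.05130/0.40 = 0.1283 m/d → t_A = 516/0.1283 = 4023 d
Zone B: v = q/n = 0.05130/0.06 = 0.8550 m/d → t_B = 91.9/0.8550 = 107.5 d
Total t = 4023 + 107.5 = 4131 d
   = 4131 / 365 = 11.3 yr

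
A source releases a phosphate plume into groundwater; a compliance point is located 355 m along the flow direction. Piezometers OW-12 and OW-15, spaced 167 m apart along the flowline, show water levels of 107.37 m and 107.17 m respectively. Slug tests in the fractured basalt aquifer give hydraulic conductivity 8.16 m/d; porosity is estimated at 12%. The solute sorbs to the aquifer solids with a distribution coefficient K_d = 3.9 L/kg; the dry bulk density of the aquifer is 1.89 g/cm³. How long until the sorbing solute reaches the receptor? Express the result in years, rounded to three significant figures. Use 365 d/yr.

746 years

Hydraulic gradient i = (107.37 − 107.17) / 167 = 0.20 / 167 = 0.001198
q = Ki = 8.16 × 0.001198 = 0.009772 m/d
Seepage velocity v = q / n = 0.009772 / 0.12 = 0.08144 m/d
Retardation R = 1 + ρ_b·K_d/n = 1 + 1.89×3.9/0.12 = 62.43
Contaminant velocity v_c = v/R = 0.08144/62.43 = 0.001305 m/d
t = L/v_c = 355/0.001305 = 272100 d
   = 272100/365 = 746 yr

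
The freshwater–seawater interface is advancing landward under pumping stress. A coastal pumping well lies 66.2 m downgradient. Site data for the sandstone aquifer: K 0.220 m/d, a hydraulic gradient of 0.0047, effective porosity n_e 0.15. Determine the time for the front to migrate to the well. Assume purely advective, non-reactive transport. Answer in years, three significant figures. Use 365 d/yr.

Specific discharge q = 0.220 × 0.0047 = 0.001034 m/d
Seepage velocity v = q / n = 0.001034 / 0.15 = 0.006893 m/d
t = L / v = 66.2 / 0.006893 = 9603 d
   = 9603 / 365 = 26.3 yr

26.3 years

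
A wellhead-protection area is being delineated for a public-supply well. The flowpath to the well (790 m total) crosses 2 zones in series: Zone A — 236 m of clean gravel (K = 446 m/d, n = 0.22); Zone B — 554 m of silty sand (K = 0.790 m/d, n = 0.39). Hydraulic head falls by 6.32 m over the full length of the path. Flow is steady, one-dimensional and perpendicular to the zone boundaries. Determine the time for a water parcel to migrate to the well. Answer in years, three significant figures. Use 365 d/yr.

Steady 1-D flow in series ⇒ the Darcy flux q is identical in every zone and the zone head losses add (resistances L/K in series).
Σ(L/K) = 236/446 + 554/0.790 = 0.5291 + 701.3 = 701.8 d
q = ΔH / Σ(L/K) = 6.32 / 701.8 = 0.009005 m/d (same in every zone)
Zone A: v = q/n = 0.009005/0.22 = 0.04093 m/d → t_A = 236/0.04093 = 5765 d
Zone B: v = q/n = 0.009005/0.39 = 0.02309 m/d → t_B = 554/0.02309 = 23990 d
Total t = 5765 + 23990 = 29760 d
   = 29760 / 365 = 81.5 yr

81.5 years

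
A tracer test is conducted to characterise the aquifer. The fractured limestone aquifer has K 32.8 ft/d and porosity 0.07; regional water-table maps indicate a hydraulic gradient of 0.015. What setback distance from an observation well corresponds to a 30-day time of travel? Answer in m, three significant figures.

K = 32.8 ft/d × 0.3048 = 9.997 m/d
Darcy flux q = K·i = 9.997 × 0.015 = 0.1500 m/d
Average linear velocity = 0.1500 / 0.07 = 2.142 m/d
L = v × T = 2.142 × 30 = 64.27 m

64.3 m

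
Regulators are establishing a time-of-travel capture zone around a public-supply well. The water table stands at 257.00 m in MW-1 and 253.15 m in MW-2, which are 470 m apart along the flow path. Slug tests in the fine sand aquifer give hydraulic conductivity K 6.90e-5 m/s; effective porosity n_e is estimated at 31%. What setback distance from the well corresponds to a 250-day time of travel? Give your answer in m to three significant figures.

39.4 m

Hydraulic gradient i = (257.00 − 253.15) / 470 = 3.85 / 470 = 0.008191
K = 6.90e-5 m/s × 86400 s/d = 5.962 m/d
Darcy flux q = K·i = 5.962 × 0.008191 = 0.04883 m/d
Average linear velocity = 0.04883 / 0.31 = 0.1575 m/d
L = v × T = 0.1575 × 250 = 39.38 m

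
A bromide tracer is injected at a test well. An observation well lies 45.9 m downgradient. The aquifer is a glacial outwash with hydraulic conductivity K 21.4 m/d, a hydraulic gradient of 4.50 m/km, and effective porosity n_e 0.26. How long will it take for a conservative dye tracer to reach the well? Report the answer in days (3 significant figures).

124 days

q = Ki = 21.4 × 0.0045 = 0.09630 m/d
Seepage velocity v = q / n = 0.09630 / 0.26 = 0.3704 m/d
t = L / v = 45.9 / 0.3704 = 123.9 d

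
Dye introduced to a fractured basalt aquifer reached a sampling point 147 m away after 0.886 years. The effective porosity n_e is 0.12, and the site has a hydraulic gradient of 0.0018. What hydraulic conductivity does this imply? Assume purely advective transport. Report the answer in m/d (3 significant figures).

t = 0.886 years = 323.4 d
v = L / t = 147 / 323.4 = 0.4546 m/d
K = v · n / i = 0.4546 × 0.12 / 0.0018 = 30.3 m/d

30.3 m/d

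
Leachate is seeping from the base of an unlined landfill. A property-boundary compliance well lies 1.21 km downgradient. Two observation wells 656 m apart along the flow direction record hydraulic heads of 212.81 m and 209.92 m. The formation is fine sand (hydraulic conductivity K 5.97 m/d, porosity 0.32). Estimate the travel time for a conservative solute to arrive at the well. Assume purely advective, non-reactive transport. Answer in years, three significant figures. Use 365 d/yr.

40.3 years

Hydraulic gradient i = (212.81 − 209.92) / 656 = 2.89 / 656 = 0.004405
Darcy flux q = K·i = 5.97 × 0.004405 = 0.02630 m/d
Seepage velocity v = q / n = 0.02630 / 0.32 = 0.08219 m/d
L = 1.21 km = 1210 m
t = L / v = 1210 / 0.08219 = 14720 d
   = 14720 / 365 = 40.3 yr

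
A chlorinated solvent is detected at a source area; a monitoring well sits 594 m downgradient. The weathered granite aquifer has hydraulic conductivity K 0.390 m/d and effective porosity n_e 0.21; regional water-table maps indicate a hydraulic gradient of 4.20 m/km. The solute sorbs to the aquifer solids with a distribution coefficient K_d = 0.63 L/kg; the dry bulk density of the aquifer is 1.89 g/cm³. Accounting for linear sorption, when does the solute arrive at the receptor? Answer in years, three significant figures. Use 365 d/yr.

Specific discharge q = 0.390 × 0.0042 = 0.001638 m/d
Average linear velocity = 0.001638 / 0.21 = 0.007800 m/d
Retardation R = 1 + ρ_b·K_d/n = 1 + 1.89×0.63/0.21 = 6.670
Contaminant velocity v_c = v/R = 0.007800/6.670 = 0.001169 m/d
t = L/v_c = 594/0.001169 = 507900 d
   = 507900/365 = 1390 yr

1390 years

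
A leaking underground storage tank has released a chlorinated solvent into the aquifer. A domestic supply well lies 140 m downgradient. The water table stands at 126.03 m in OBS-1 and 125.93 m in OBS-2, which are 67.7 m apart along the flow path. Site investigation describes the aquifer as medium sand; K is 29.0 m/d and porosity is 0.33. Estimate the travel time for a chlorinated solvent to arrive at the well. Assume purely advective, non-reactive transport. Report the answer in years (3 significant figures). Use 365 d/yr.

Hydraulic gradient i = (126.03 − 125.93) / 67.7 = 0.10 / 67.7 = 0.001477
q = Ki = 29.0 × 0.001477 = 0.04284 m/d
v = Ki/n = 29.0·0.001477/0.33 = 0.1298 m/d
t = L / v = 140 / 0.1298 = 1079 d
   = 1079 / 365 = 2.95 yr

2.95 years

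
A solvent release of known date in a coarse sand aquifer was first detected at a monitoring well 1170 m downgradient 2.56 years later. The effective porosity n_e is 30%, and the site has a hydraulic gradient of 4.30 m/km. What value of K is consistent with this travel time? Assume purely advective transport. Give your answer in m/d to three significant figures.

t = 2.56 years = 934.4 d
v = L / t = 1170 / 934.4 = 1.252 m/d
K = v · n / i = 1.252 × 0.30 / 0.0043 = 87.4 m/d

87.4 m/d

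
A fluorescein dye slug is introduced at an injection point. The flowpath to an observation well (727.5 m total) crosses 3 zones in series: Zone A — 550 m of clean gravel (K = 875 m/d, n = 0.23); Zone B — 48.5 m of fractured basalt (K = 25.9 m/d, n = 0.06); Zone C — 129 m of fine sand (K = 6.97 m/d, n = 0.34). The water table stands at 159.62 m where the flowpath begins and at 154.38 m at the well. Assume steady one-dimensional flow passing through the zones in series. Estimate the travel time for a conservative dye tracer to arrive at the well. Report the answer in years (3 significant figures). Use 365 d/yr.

1.90 years

Total head drop ΔH = 159.62 − 154.38 = 5.24 m
Steady 1-D flow in series ⇒ the Darcy flux q is identical in every zone and the zone head losses add (resistances L/K in series).
Σ(L/K) = 550/875 + 48.5/25.9 + 129/6.97 = 0.6286 + 1.873 + 18.51 = 21.01 d
q = ΔH / Σ(L/K) = 5.24 / 21.01 = 0.2494 m/d (same in every zone)
Zone A: v = q/n = 0.2494/0.23 = 1.084 m/d → t_A = 550/1.084 = 507.2 d
Zone B: v = q/n = 0.2494/0.06 = 4.157 m/d → t_B = 48.5/4.157 = 11.67 d
Zone C: v = q/n = 0.2494/0.34 = 0.7336 m/d → t_C = 129/0.7336 = 175.9 d
Total t = 507.2 + 11.67 + 175.9 = 694.7 d
   = 694.7 / 365 = 1.90 yr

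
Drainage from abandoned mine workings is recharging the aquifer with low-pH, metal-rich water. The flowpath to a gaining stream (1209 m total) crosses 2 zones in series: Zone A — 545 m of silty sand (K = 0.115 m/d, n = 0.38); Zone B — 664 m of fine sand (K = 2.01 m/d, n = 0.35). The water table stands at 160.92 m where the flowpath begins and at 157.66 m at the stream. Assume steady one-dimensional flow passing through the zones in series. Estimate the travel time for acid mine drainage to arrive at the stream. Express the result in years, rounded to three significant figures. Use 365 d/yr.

1870 years

Total head drop ΔH = 160.92 − 157.66 = 3.26 m
Continuity: the same q passes through each zone, so ΔH = q·Σ(L_j/K_j) — the zones act as resistances in series.
Σ(L/K) = 545/0.115 + 664/2.01 = 4739 + 330.3 = 5069 d
q = ΔH / Σ(L/K) = 3.26 / 5069 = 6.431e-4 m/d (same in every zone)
Zone A: v = q/n = 6.431e-4/0.38 = 0.001692 m/d → t_A = 545/0.001692 = 322100 d
Zone B: v = q/n = 6.431e-4/0.35 = 0.001837 m/d → t_B = 664/0.001837 = 361400 d
Total t = 322100 + 361400 = 683400 d
   = 683400 / 365 = 1870 yr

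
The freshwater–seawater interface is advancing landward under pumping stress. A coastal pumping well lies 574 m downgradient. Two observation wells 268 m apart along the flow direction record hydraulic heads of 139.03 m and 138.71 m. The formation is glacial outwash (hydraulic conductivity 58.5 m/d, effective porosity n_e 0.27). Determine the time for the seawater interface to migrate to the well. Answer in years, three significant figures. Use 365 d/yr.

Hydraulic gradient i = (139.03 − 138.71) / 268 = 0.32 / 268 = 0.001194
Darcy flux q = K·i = 58.5 × 0.001194 = 0.06985 m/d
v = Ki/n = 58.5·0.001194/0.27 = 0.2587 m/d
t = L / v = 574 / 0.2587 = 2219 d
   = 2219 / 365 = 6.08 yr

6.08 years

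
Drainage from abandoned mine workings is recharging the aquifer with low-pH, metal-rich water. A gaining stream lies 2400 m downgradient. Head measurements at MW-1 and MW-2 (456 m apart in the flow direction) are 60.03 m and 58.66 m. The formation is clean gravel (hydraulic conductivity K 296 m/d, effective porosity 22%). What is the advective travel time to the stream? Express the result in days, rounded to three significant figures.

594 days

Hydraulic gradient i = (60.03 − 58.66) / 456 = 1.37 / 456 = 0.003004
Darcy flux q = K·i = 296 × 0.003004 = 0.8893 m/d
v_s = q/n_e = 0.8893/0.22 = 4.042 m/d
t = L / v = 2400 / 4.042 = 593.7 d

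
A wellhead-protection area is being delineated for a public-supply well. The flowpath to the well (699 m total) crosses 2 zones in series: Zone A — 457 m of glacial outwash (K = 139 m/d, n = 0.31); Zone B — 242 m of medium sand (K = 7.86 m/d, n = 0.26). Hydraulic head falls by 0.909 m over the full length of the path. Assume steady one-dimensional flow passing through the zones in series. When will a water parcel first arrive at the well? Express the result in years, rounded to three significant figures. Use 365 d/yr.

Steady 1-D flow in series ⇒ the Darcy flux q is identical in every zone and the zone head losses add (resistances L/K in series).
Σ(L/K) = 457/139 + 242/7.86 = 3.288 + 30.79 = 34.08 d
q = ΔH / Σ(L/K) = 0.909 / 34.08 = 0.02668 m/d (same in every zone)
Zone A: v = q/n = 0.02668/0.31 = 0.08605 m/d → t_A = 457/0.08605 = 5311 d
Zone B: v = q/n = 0.02668/0.26 = 0.1026 m/d → t_B = 242/0.1026 = 2359 d
Total t = 5311 + 2359 = 7670 d
   = 7670 / 365 = 21.0 yr

21.0 years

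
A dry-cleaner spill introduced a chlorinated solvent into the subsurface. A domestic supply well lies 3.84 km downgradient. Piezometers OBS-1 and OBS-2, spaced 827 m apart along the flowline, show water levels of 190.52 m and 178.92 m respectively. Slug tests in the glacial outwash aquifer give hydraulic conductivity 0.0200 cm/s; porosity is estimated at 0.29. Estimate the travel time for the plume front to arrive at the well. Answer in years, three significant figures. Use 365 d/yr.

Hydraulic gradient i = (190.52 − 178.92) / 827 = 11.60 / 827 = 0.01403
K = 0.0200 cm/s × 864 = 17.28 m/d
q = Ki = 17.28 × 0.01403 = 0.2424 m/d
Average linear velocity = 0.2424 / 0.29 = 0.8358 m/d
L = 3.84 km = 3840 m
t = L / v = 3840 / 0.8358 = 4594 d
   = 4594 / 365 = 12.6 yr

12.6 years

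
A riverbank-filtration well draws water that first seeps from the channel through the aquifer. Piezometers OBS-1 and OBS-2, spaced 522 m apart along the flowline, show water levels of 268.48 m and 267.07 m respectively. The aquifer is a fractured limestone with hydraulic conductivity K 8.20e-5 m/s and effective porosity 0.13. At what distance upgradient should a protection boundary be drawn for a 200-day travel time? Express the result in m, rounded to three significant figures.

Hydraulic gradient i = (268.48 − 267.07) / 522 = 1.41 / 522 = 0.002701
K = 8.20e-5 m/s × 86400 s/d = 7.085 m/d
q = Ki = 7.085 × 0.002701 = 0.01914 m/d
Seepage velocity v = q / n = 0.01914 / 0.13 = 0.1472 m/d
L = v × T = 0.1472 × 200 = 29.44 m

29.4 m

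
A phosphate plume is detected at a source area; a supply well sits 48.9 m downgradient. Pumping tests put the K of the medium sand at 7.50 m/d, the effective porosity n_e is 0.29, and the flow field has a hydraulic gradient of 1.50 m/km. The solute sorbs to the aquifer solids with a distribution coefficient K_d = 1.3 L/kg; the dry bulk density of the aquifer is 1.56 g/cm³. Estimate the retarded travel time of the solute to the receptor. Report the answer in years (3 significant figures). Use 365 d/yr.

27.6 years

Darcy flux q = K·i = 7.50 × 0.0015 = 0.01125 m/d
v_s = q/n_e = 0.01125/0.29 = 0.03879 m/d
Retardation R = 1 + ρ_b·K_d/n = 1 + 1.56×1.3/0.29 = 7.993
Contaminant velocity v_c = v/R = 0.03879/7.993 = 0.004853 m/d
t = L/v_c = 48.9/0.004853 = 10080 d
   = 10080/365 = 27.6 yr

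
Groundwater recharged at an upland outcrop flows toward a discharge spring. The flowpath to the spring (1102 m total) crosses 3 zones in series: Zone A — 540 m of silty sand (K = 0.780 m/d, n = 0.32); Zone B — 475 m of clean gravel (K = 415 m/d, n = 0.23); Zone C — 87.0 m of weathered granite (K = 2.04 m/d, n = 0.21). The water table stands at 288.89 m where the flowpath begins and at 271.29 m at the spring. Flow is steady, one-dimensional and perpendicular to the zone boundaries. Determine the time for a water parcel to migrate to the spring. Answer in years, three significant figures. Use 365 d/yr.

Total head drop ΔH = 288.89 − 271.29 = 17.60 m
Steady 1-D flow in series ⇒ the Darcy flux q is identical in every zone and the zone head losses add (resistances L/K in series).
Σ(L/K) = 540/0.780 + 475/415 + 87.0/2.04 = 692.3 + 1.145 + 42.65 = 736.1 d
q = ΔH / Σ(L/K) = 17.60 / 736.1 = 0.02391 m/d (same in every zone)
Zone A: v = q/n = 0.02391/0.32 = 0.07472 m/d → t_A = 540/0.07472 = 7227 d
Zone B: v = q/n = 0.02391/0.23 = 0.1040 m/d → t_B = 475/0.1040 = 4569 d
Zone C: v = q/n = 0.02391/0.21 = 0.1139 m/d → t_C = 87.0/0.1139 = 764.1 d
Total t = 7227 + 4569 + 764.1 = 12560 d
   = 12560 / 365 = 34.4 yr

34.4 years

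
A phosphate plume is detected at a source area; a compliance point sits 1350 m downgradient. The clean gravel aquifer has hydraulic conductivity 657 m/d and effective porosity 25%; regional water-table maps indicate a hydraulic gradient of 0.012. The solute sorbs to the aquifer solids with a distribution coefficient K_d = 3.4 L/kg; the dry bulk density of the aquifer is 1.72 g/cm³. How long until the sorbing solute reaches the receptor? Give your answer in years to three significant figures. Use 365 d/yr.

2.86 years

q = Ki = 657 × 0.012 = 7.884 m/d
v_s = q/n_e = 7.884/0.25 = 31.54 m/d
Retardation R = 1 + ρ_b·K_d/n = 1 + 1.72×3.4/0.25 = 24.39
Contaminant velocity v_c = v/R = 31.54/24.39 = 1.293 m/d
t = L/v_c = 1350/1.293 = 1044 d
   = 1044/365 = 2.86 yr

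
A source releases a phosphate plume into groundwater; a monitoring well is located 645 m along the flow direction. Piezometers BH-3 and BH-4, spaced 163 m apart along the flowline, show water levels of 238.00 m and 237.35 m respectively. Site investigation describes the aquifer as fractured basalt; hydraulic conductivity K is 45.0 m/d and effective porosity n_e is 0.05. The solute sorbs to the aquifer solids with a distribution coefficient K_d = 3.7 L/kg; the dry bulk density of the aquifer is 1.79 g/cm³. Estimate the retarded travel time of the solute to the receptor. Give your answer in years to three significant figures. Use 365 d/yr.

65.7 years

Hydraulic gradient i = (238.00 − 237.35) / 163 = 0.65 / 163 = 0.003988
Darcy flux q = K·i = 45.0 × 0.003988 = 0.1794 m/d
Average linear velocity = 0.1794 / 0.05 = 3.589 m/d
Retardation R = 1 + ρ_b·K_d/n = 1 + 1.79×3.7/0.05 = 133.5
Contaminant velocity v_c = v/R = 3.589/133.5 = 0.02689 m/d
t = L/v_c = 645/0.02689 = 23990 d
   = 23990/365 = 65.7 yr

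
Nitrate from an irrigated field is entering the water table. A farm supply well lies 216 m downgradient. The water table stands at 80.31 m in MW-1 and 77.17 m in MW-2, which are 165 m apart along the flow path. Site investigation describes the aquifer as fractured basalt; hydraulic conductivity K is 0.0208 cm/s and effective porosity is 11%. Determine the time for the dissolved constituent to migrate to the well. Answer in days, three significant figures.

Hydraulic gradient i = (80.31 − 77.17) / 165 = 3.14 / 165 = 0.01903
K = 0.0208 cm/s × 864 = 17.97 m/d
Darcy flux q = K·i = 17.97 × 0.01903 = 0.3420 m/d
v_s = q/n_e = 0.3420/0.11 = 3.109 m/d
t = L / v = 216 / 3.109 = 69.47 d

69.5 days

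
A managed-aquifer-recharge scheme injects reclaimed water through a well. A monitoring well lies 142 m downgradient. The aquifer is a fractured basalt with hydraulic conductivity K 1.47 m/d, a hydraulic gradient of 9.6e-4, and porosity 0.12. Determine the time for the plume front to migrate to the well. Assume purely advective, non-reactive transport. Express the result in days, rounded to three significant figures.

12100 days

Darcy flux q = K·i = 1.47 × 9.6e-4 = 0.001411 m/d
v_s = q/n_e = 0.001411/0.12 = 0.01176 m/d
t = L / v = 142 / 0.01176 = 12070 d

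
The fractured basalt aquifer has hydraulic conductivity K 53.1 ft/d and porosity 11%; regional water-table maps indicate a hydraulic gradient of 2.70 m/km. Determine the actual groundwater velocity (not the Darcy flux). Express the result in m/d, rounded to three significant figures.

0.397 m/d

K = 53.1 ft/d × 0.3048 = 16.18 m/d
Specific discharge q = 16.18 × 0.0027 = 0.04370 m/d
Seepage velocity v = q / n = 0.04370 / 0.11 = 0.3973 m/d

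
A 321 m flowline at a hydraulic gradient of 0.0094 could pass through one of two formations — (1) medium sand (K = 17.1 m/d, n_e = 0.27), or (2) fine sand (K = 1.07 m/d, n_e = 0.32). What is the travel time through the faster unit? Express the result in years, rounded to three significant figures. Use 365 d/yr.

Unit 1 (medium sand): v = 17.1×0.0094/0.27 = 0.5953 m/d, t = 321/0.5953 = 539.2 d
Unit 2 (fine sand): v = 1.07×0.0094/0.32 = 0.03143 m/d, t = 321/0.03143 = 10210 d
Faster: 539.2 d / 365 = 1.48 yr

1.48 years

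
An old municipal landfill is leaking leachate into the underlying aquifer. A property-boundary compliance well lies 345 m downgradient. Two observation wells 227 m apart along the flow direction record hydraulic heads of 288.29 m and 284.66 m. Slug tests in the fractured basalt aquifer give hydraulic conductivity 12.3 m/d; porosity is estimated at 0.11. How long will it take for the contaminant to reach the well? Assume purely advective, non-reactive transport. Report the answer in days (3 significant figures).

193 days

Hydraulic gradient i = (288.29 − 284.66) / 227 = 3.63 / 227 = 0.01599
Darcy flux q = K·i = 12.3 × 0.01599 = 0.1967 m/d
Seepage velocity v = q / n = 0.1967 / 0.11 = 1.788 m/d
t = L / v = 345 / 1.788 = 192.9 d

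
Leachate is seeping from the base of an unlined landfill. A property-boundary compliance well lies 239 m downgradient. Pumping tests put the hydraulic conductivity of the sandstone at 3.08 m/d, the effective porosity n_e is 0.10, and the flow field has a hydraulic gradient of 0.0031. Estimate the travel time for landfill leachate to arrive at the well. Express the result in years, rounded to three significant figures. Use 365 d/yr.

Darcy flux q = K·i = 3.08 × 0.0031 = 0.009548 m/d
v_s = q/n_e = 0.009548/0.10 = 0.09548 m/d
t = L / v = 239 / 0.09548 = 2503 d
   = 2503 / 365 = 6.86 yr

6.86 years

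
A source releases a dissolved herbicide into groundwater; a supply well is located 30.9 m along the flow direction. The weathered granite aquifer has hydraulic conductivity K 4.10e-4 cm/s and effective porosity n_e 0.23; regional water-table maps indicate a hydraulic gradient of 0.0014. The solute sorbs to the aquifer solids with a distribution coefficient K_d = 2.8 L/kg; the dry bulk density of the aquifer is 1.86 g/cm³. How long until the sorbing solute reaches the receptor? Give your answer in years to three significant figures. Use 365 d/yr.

K = 4.10e-4 cm/s × 864 = 0.3542 m/d
q = Ki = 0.3542 × 0.0014 = 4.959e-4 m/d
Seepage velocity v = q / n = 4.959e-4 / 0.23 = 0.002156 m/d
Retardation R = 1 + ρ_b·K_d/n = 1 + 1.86×2.8/0.23 = 23.64
Contaminant velocity v_c = v/R = 0.002156/23.64 = 9.120e-5 m/d
t = L/v_c = 30.9/9.120e-5 = 338800 d
   = 338800/365 = 928 yr

928 years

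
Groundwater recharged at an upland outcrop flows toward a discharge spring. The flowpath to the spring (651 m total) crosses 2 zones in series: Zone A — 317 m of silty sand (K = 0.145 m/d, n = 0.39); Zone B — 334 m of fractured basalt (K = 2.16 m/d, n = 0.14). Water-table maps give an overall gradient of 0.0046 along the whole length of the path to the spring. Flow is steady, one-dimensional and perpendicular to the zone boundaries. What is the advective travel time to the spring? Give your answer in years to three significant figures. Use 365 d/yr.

For zones in series the flux q is common to all zones; the equivalent conductivity is the harmonic (thickness-weighted) mean, K_eq = L_total / Σ(L_j/K_j).
Σ(L/K) = 317/0.145 + 334/2.16 = 2186 + 154.6 = 2341 d
K_eq = L_total / Σ(L/K) = 651 / 2341 = 0.2781 m/d
q = K_eq · i = 0.2781 × 0.0046 = 0.001279 m/d (same in every zone)
Zone A: v = q/n = 0.001279/0.39 = 0.003280 m/d → t_A = 317/0.003280 = 96640 d
Zone B: v = q/n = 0.001279/0.14 = 0.009138 m/d → t_B = 334/0.009138 = 36550 d
Total t = 96640 + 36550 = 133200 d
   = 133200 / 365 = 365 yr

365 years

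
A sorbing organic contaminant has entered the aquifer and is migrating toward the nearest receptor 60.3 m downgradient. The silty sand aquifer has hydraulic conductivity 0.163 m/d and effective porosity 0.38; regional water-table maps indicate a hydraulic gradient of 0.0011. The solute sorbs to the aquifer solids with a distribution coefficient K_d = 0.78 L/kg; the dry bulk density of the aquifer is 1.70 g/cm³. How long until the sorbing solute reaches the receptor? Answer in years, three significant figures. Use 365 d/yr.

Darcy flux q = K·i = 0.163 × 0.0011 = 1.793e-4 m/d
v_s = q/n_e = 1.793e-4/0.38 = 4.718e-4 m/d
Retardation R = 1 + ρ_b·K_d/n = 1 + 1.70×0.78/0.38 = 4.489
Contaminant velocity v_c = v/R = 4.718e-4/4.489 = 1.051e-4 m/d
t = L/v_c = 60.3/1.051e-4 = 573700 d
   = 573700/365 = 1570 yr

1570 years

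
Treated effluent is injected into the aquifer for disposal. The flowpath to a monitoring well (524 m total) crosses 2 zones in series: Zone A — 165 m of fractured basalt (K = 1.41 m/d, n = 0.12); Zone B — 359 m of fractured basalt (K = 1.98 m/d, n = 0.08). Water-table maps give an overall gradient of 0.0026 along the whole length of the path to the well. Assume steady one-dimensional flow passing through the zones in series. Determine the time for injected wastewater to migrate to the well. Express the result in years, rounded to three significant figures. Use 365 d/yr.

For zones in series the flux q is common to all zones; the equivalent conductivity is the harmonic (thickness-weighted) mean, K_eq = L_total / Σ(L_j/K_j).
Σ(L/K) = 165/1.41 + 359/1.98 = 117.0 + 181.3 = 298.3 d
K_eq = L_total / Σ(L/K) = 524 / 298.3 = 1.756 m/d
q = K_eq · i = 1.756 × 0.0026 = 0.004567 m/d (same in every zone)
Zone A: v = q/n = 0.004567/0.12 = 0.03806 m/d → t_A = 165/0.03806 = 4336 d
Zone B: v = q/n = 0.004567/0.08 = 0.05708 m/d → t_B = 359/0.05708 = 6289 d
Total t = 4336 + 6289 = 10620 d
   = 10620 / 365 = 29.1 yr

29.1 years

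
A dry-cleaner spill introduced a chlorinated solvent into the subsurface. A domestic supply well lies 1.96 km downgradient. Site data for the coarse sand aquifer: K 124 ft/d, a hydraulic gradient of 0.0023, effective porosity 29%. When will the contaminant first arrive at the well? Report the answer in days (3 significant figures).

6540 days

K = 124 ft/d × 0.3048 = 37.80 m/d
Darcy flux q = K·i = 37.80 × 0.0023 = 0.08693 m/d
v_s = q/n_e = 0.08693/0.29 = 0.2998 m/d
L = 1.96 km = 1960 m
t = L / v = 1960 / 0.2998 = 6539 d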